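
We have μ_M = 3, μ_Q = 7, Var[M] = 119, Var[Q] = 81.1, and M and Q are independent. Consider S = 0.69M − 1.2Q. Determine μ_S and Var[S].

μ_S = -6.33, Var[S] = 173.4399

μ_S = 0.69·μ_M + (-1.2)·μ_Q = 0.69·3 + (-1.2)·7 = -6.33.
Var[S] = a²·Var[M] + b²·Var[Q] + 2ab·Cov(M, Q) with a = 0.69, b = -1.2.
Independence gives Cov(M, Q) = 0.
= 0.69²·119 + (-1.2)²·81.1 + 2·0.69·(-1.2)·0
= 56.6559 + 116.784 + 0 = 173.4399.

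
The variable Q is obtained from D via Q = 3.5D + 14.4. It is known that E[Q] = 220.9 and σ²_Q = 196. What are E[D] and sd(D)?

E[D] = 59, sd(D) = 4

From Q = 3.5D + 14.4: E[Q] = a·E[D] + b, so E[D] = (E[Q] − b)/a = (220.9 − 14.4)/3.5 = 59.
sd(Q) = √196 = 14.
sd(Q) = |a|·sd(D), so sd(D) = 14/|3.5| = 4.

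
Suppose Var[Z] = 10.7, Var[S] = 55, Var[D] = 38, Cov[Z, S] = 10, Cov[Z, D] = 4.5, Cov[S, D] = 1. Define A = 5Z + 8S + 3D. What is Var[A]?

Var[A] = a²·Var[Z] + b²·Var[S] + c²·Var[D] + 2ab·Cov[Z, S] + 2ac·Cov[Z, D] + 2bc·Cov[S, D], with a = 5, b = 8, c = 3.
= 267.5 + 3520 + 342 + 800 + 135 + 48
= 5112.5.

Var[A] = 5112.5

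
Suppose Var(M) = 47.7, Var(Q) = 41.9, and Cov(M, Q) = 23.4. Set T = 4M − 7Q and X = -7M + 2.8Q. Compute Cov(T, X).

By bilinearity, Cov(T, X) = ac·Var(M) + bd·Var(Q) + (ad+bc)·Cov(M, Q), with a=4, b=-7, c=-7, d=2.8.
ac·Var(M) = 4·(-7)·47.7 = -1335.6
bd·Var(Q) = (-7)·2.8·41.9 = -821.24
(ad+bc)·Cov(M, Q) = (60.2)·23.4 = 1408.68
Cov(T, X) = -1335.6 + (-821.24) + 1408.68 = -748.16.

Cov(T, X) = -748.16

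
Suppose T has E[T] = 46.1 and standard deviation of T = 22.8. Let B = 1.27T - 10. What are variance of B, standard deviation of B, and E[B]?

B = 1.27T - 10 is linear with a = 1.27, b = -10.
variance of T = 22.8² = 519.84.
variance of B = a²·variance of T = 1.27²·519.84 = 838.449936 (the additive constant -10 does not affect variance).
standard deviation of B = |a|·standard deviation of T = |1.27|·22.8 = 28.956.
E[B] = a·E[T] + b = 1.27·46.1 + (-10) = 48.547.

variance of B = 838.449936, standard deviation of B = 28.956, E[B] = 48.547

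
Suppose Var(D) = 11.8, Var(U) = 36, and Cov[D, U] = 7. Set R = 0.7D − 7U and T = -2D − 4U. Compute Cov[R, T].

By bilinearity, Cov[R, T] = ac·Var(D) + bd·Var(U) + (ad+bc)·Cov[D, U], with a=0.7, b=-7, c=-2, d=-4.
ac·Var(D) = 0.7·(-2)·11.8 = -16.52
bd·Var(U) = (-7)·(-4)·36 = 1008
(ad+bc)·Cov[D, U] = (11.2)·7 = 78.4
Cov[R, T] = -16.52 + 1008 + 78.4 = 1069.88.

Cov[R, T] = 1069.88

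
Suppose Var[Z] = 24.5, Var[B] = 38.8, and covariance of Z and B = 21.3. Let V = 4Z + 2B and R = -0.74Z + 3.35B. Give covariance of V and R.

covariance of V and R = 441.336

By bilinearity, covariance of V and R = ac·Var[Z] + bd·Var[B] + (ad+bc)·covariance of Z and B, with a=4, b=2, c=-0.74, d=3.35.
ac·Var[Z] = 4·(-0.74)·24.5 = -72.52
bd·Var[B] = 2·3.35·38.8 = 259.96
(ad+bc)·covariance of Z and B = (11.92)·21.3 = 253.896
covariance of V and R = -72.52 + 259.96 + 253.896 = 441.336.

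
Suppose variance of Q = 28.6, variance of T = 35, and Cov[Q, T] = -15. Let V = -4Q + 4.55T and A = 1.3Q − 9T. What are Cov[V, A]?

By bilinearity, Cov[V, A] = ac·variance of Q + bd·variance of T + (ad+bc)·Cov[Q, T], with a=-4, b=4.55, c=1.3, d=-9.
ac·variance of Q = (-4)·1.3·28.6 = -148.72
bd·variance of T = 4.55·(-9)·35 = -1433.25
(ad+bc)·Cov[Q, T] = (41.915)·(-15) = -628.725
Cov[V, A] = -148.72 + (-1433.25) + (-628.725) = -2210.695.

Cov[V, A] = -2210.695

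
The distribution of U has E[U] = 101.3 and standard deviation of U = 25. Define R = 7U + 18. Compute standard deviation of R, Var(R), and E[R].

R = 7U + 18 is linear with a = 7, b = 18.
standard deviation of R = |a|·standard deviation of U = |7|·25 = 175.
Var(U) = 25² = 625.
Var(R) = a²·Var(U) = 7²·625 = 30625 (the additive constant 18 does not affect variance).
E[R] = a·E[U] + b = 7·101.3 + 18 = 727.1.

standard deviation of R = 175, Var(R) = 30625, E[R] = 727.1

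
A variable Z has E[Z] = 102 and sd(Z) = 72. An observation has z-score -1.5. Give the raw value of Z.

Z = -6

Z = E[Z] + z·sd(Z) = 102 + (-1.5)·72 = -6.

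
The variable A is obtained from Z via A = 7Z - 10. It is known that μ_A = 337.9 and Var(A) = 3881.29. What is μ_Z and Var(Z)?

From A = 7Z - 10: μ_A = a·μ_Z + b, so μ_Z = (μ_A − b)/a = (337.9 − (-10))/7 = 49.7.
Var(A) = a²·Var(Z), so Var(Z) = 3881.29/7² = 79.21.

μ_Z = 49.7, Var(Z) = 79.21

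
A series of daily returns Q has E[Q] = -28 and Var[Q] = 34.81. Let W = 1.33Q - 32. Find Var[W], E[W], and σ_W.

Var[W] = 61.575409, E[W] = -69.24, σ_W = 7.847

W = 1.33Q - 32 is linear with a = 1.33, b = -32.
Var[W] = a²·Var[Q] = 1.33²·34.81 = 61.575409 (the additive constant -32 does not affect variance).
E[W] = a·E[Q] + b = 1.33·(-28) + (-32) = -69.24.
σ_Q = √34.81 = 5.9.
σ_W = |a|·σ_Q = |1.33|·5.9 = 7.847.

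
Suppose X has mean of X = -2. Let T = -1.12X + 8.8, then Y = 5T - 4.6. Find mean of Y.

mean of Y = 50.6

mean of T = (-1.12)·(-2) + 8.8 = 11.04.
mean of Y = 5·11.04 + (-4.6) = 50.6.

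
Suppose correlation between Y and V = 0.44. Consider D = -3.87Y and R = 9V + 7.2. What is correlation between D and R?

correlation between D and R = -0.44

Linear rescalings preserve |correlation|; the slopes -3.87 and 9 have opposite signs, so the correlation flips sign: correlation between D and R = −correlation between Y and V = -0.44.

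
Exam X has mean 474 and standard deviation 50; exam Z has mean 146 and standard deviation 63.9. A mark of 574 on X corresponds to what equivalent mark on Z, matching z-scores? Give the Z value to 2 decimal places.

z = (574 − 474)/50 = 2.
Z = 146 + z·63.9 = 146 + (574 − 474)·63.9/50 = 273.80.

Z = 273.80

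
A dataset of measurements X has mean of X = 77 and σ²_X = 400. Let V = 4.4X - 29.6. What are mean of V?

V = 4.4X - 29.6 is linear with a = 4.4, b = -29.6.
mean of V = a·mean of X + b = 4.4·77 + (-29.6) = 309.2.

mean of V = 309.2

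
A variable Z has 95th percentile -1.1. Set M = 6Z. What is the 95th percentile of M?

95th percentile of M = -6.6

Since a = 6 > 0 the transformation is increasing, so the 95th percentile of M = a·(P_{95} of Z) + b = 6·(-1.1) = -6.6.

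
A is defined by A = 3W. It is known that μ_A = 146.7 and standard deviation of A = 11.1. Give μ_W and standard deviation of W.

From A = 3W: μ_A = a·μ_W + b, so μ_W = (μ_A − b)/a = (146.7 − 0)/3 = 48.9.
standard deviation of A = |a|·standard deviation of W, so standard deviation of W = 11.1/|3| = 3.7.

μ_W = 48.9, standard deviation of W = 3.7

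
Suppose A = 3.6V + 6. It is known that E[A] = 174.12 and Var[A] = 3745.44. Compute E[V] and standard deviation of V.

E[V] = 46.7, standard deviation of V = 17

From A = 3.6V + 6: E[A] = a·E[V] + b, so E[V] = (E[A] − b)/a = (174.12 − 6)/3.6 = 46.7.
standard deviation of A = √3745.44 = 61.2.
standard deviation of A = |a|·standard deviation of V, so standard deviation of V = 61.2/|3.6| = 17.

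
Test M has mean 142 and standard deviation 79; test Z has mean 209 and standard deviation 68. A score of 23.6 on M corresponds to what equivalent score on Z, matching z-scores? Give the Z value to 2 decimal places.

z = (23.6 − 142)/79 ≈ -1.4987.
Z = 209 + z·68 = 209 + (23.6 − 142)·68/79 ≈ 107.09.

Z = 107.09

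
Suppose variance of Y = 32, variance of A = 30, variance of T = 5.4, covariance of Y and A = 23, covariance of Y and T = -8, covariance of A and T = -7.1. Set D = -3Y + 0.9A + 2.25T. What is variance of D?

variance of D = a²·variance of Y + b²·variance of A + c²·variance of T + 2ab·covariance of Y and A + 2ac·covariance of Y and T + 2bc·covariance of A and T, with a = -3, b = 0.9, c = 2.25.
= 288 + 24.3 + 27.3375 + (-124.2) + 108 + (-28.755)
= 294.6825.

variance of D = 294.6825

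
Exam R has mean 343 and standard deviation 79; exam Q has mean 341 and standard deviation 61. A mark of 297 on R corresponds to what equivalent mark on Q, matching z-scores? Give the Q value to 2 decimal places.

Q = 305.48

z = (297 − 343)/79 ≈ -0.5823.
Q = 341 + z·61 = 341 + (297 − 343)·61/79 ≈ 305.48.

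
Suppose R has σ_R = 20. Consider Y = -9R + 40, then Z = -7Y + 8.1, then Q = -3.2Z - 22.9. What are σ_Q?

σ_Q = 4032

σ_Y = |-9|·20 = 180.
σ_Z = |-7|·180 = 1260.
σ_Q = |-3.2|·1260 = 4032.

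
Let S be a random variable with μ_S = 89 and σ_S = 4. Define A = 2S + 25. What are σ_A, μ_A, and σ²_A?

σ_A = 8, μ_A = 203, σ²_A = 64

A = 2S + 25 is linear with a = 2, b = 25.
σ_A = |a|·σ_S = |2|·4 = 8.
μ_A = a·μ_S + b = 2·89 + 25 = 203.
σ²_S = 4² = 16.
σ²_A = a²·σ²_S = 2²·16 = 64 (the additive constant 25 does not affect variance).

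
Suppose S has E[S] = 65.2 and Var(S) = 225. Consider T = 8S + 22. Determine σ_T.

σ_T = 120

T = 8S + 22 is linear with a = 8, b = 22.
σ_S = √225 = 15.
σ_T = |a|·σ_S = |8|·15 = 120.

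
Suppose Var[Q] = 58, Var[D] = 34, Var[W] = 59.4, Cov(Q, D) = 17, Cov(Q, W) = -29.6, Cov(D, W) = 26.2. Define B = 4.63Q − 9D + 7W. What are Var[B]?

Var[B] = a²·Var[Q] + b²·Var[D] + c²·Var[W] + 2ab·Cov(Q, D) + 2ac·Cov(Q, W) + 2bc·Cov(D, W), with a = 4.63, b = -9, c = 7.
= 1243.3402 + 2754 + 2910.6 + (-1416.78) + (-1918.672) + (-3301.2)
= 271.2882.

Var[B] = 271.2882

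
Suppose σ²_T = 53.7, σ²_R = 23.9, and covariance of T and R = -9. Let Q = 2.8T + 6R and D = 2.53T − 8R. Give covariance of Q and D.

covariance of Q and D = -701.8092

By bilinearity, covariance of Q and D = ac·σ²_T + bd·σ²_R + (ad+bc)·covariance of T and R, with a=2.8, b=6, c=2.53, d=-8.
ac·σ²_T = 2.8·2.53·53.7 = 380.4108
bd·σ²_R = 6·(-8)·23.9 = -1147.2
(ad+bc)·covariance of T and R = (-7.22)·(-9) = 64.98
covariance of Q and D = 380.4108 + (-1147.2) + 64.98 = -701.8092.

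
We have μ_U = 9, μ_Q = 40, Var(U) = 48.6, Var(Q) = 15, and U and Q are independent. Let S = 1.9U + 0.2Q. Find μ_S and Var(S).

μ_S = 25.1, Var(S) = 176.046

μ_S = 1.9·μ_U + 0.2·μ_Q = 1.9·9 + 0.2·40 = 25.1.
Var(S) = a²·Var(U) + b²·Var(Q) + 2ab·Cov(U, Q) with a = 1.9, b = 0.2.
Independence gives Cov(U, Q) = 0.
= 1.9²·48.6 + 0.2²·15 + 2·1.9·0.2·0
= 175.446 + 0.6 + 0 = 176.046.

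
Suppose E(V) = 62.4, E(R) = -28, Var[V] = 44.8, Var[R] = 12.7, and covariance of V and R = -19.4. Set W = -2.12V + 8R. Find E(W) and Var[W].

E(W) = (-2.12)·E(V) + 8·E(R) = (-2.12)·62.4 + 8·(-28) = -356.288.
Var[W] = a²·Var[V] + b²·Var[R] + 2ab·covariance of V and R with a = -2.12, b = 8.
= (-2.12)²·44.8 + 8²·12.7 + 2·(-2.12)·8·(-19.4)
= 201.34912 + 812.8 + 658.048 = 1672.19712.

E(W) = -356.288, Var[W] = 1672.19712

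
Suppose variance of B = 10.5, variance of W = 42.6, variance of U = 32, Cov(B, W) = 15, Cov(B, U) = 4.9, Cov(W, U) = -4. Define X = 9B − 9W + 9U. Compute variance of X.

variance of X = 5904.9

variance of X = a²·variance of B + b²·variance of W + c²·variance of U + 2ab·Cov(B, W) + 2ac·Cov(B, U) + 2bc·Cov(W, U), with a = 9, b = -9, c = 9.
= 850.5 + 3450.6 + 2592 + (-2430) + 793.8 + 648
= 5904.9.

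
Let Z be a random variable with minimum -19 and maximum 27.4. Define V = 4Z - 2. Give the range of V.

Range of Z = 27.4 − (-19) = 46.4.
Range(V) = |a|·Range(Z) = |4|·46.4 = 185.6.

Range(V) = 185.6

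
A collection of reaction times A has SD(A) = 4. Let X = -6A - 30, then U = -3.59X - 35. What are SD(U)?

SD(X) = |-6|·4 = 24.
SD(U) = |-3.59|·24 = 86.16.

SD(U) = 86.16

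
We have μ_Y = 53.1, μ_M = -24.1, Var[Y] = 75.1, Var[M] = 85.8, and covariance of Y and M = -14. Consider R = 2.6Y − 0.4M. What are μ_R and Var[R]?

μ_R = 2.6·μ_Y + (-0.4)·μ_M = 2.6·53.1 + (-0.4)·(-24.1) = 147.7.
Var[R] = a²·Var[Y] + b²·Var[M] + 2ab·covariance of Y and M with a = 2.6, b = -0.4.
= 2.6²·75.1 + (-0.4)²·85.8 + 2·2.6·(-0.4)·(-14)
= 507.676 + 13.728 + 29.12 = 550.524.

μ_R = 147.7, Var[R] = 550.524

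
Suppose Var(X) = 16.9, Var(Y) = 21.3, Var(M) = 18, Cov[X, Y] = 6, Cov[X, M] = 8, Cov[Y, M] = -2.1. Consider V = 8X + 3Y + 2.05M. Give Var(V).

Var(V) = 1873.515

Var(V) = a²·Var(X) + b²·Var(Y) + c²·Var(M) + 2ab·Cov[X, Y] + 2ac·Cov[X, M] + 2bc·Cov[Y, M], with a = 8, b = 3, c = 2.05.
= 1081.6 + 191.7 + 75.645 + 288 + 262.4 + (-25.83)
= 1873.515.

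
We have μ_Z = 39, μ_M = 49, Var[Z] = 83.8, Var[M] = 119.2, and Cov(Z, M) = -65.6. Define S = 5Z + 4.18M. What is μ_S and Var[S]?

μ_S = 5·μ_Z + 4.18·μ_M = 5·39 + 4.18·49 = 399.82.
Var[S] = a²·Var[Z] + b²·Var[M] + 2ab·Cov(Z, M) with a = 5, b = 4.18.
= 5²·83.8 + 4.18²·119.2 + 2·5·4.18·(-65.6)
= 2095 + 2082.71008 + (-2742.08) = 1435.63008.

μ_S = 399.82, Var[S] = 1435.63008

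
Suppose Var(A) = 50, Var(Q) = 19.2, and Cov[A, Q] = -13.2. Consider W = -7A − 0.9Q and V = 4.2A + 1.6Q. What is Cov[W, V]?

By bilinearity, Cov[W, V] = ac·Var(A) + bd·Var(Q) + (ad+bc)·Cov[A, Q], with a=-7, b=-0.9, c=4.2, d=1.6.
ac·Var(A) = (-7)·4.2·50 = -1470
bd·Var(Q) = (-0.9)·1.6·19.2 = -27.648
(ad+bc)·Cov[A, Q] = (-14.98)·(-13.2) = 197.736
Cov[W, V] = -1470 + (-27.648) + 197.736 = -1299.912.

Cov[W, V] = -1299.912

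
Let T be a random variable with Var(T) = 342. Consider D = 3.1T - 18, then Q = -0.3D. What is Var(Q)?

Var(Q) = 295.7958

Var(D) = 3.1²·342 = 3286.62.
Var(Q) = (-0.3)²·3286.62 = 295.7958.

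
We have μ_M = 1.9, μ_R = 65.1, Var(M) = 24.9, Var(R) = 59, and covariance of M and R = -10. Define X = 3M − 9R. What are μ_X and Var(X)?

μ_X = -580.2, Var(X) = 5543.1

μ_X = 3·μ_M + (-9)·μ_R = 3·1.9 + (-9)·65.1 = -580.2.
Var(X) = a²·Var(M) + b²·Var(R) + 2ab·covariance of M and R with a = 3, b = -9.
= 3²·24.9 + (-9)²·59 + 2·3·(-9)·(-10)
= 224.1 + 4779 + 540 = 5543.1.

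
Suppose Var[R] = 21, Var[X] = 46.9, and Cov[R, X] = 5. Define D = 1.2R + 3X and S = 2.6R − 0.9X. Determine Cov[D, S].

Cov[D, S] = -27.51

By bilinearity, Cov[D, S] = ac·Var[R] + bd·Var[X] + (ad+bc)·Cov[R, X], with a=1.2, b=3, c=2.6, d=-0.9.
ac·Var[R] = 1.2·2.6·21 = 65.52
bd·Var[X] = 3·(-0.9)·46.9 = -126.63
(ad+bc)·Cov[R, X] = (6.72)·5 = 33.6
Cov[D, S] = 65.52 + (-126.63) + 33.6 = -27.51.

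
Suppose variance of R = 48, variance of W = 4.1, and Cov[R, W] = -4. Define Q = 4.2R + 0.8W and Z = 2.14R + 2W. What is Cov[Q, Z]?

By bilinearity, Cov[Q, Z] = ac·variance of R + bd·variance of W + (ad+bc)·Cov[R, W], with a=4.2, b=0.8, c=2.14, d=2.
ac·variance of R = 4.2·2.14·48 = 431.424
bd·variance of W = 0.8·2·4.1 = 6.56
(ad+bc)·Cov[R, W] = (10.112)·(-4) = -40.448
Cov[Q, Z] = 431.424 + 6.56 + (-40.448) = 397.536.

Cov[Q, Z] = 397.536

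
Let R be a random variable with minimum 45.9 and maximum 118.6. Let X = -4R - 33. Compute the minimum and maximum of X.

a = -4 < 0, so order reverses: min(X) = a·max(R)+b = (-4)·118.6 + (-33) = -507.4; max(X) = a·min(R)+b = (-4)·45.9 + (-33) = -216.6.

min(X) = -507.4, max(X) = -216.6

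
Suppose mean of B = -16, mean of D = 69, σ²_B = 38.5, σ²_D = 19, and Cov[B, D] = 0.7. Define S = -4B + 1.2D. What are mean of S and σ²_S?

mean of S = (-4)·mean of B + 1.2·mean of D = (-4)·(-16) + 1.2·69 = 146.8.
σ²_S = a²·σ²_B + b²·σ²_D + 2ab·Cov[B, D] with a = -4, b = 1.2.
= (-4)²·38.5 + 1.2²·19 + 2·(-4)·1.2·0.7
= 616 + 27.36 + (-6.72) = 636.64.

mean of S = 146.8, σ²_S = 636.64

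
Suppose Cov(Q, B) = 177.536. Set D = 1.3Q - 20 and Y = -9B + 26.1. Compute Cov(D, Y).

Cov(D, Y) = -2077.1712

Cov(D, Y) = a·c·Cov(Q, B) = 1.3·(-9)·177.536 = -2077.1712. Additive constants drop out.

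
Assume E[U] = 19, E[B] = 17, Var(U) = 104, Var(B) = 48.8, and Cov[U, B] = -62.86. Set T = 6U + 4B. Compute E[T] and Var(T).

E[T] = 6·E[U] + 4·E[B] = 6·19 + 4·17 = 182.
Var(T) = a²·Var(U) + b²·Var(B) + 2ab·Cov[U, B] with a = 6, b = 4.
= 6²·104 + 4²·48.8 + 2·6·4·(-62.86)
= 3744 + 780.8 + (-3017.28) = 1507.52.

E[T] = 182, Var(T) = 1507.52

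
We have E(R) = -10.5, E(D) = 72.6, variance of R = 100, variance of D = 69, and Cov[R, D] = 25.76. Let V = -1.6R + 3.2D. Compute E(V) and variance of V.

E(V) = 249.12, variance of V = 698.7776

E(V) = (-1.6)·E(R) + 3.2·E(D) = (-1.6)·(-10.5) + 3.2·72.6 = 249.12.
variance of V = a²·variance of R + b²·variance of D + 2ab·Cov[R, D] with a = -1.6, b = 3.2.
= (-1.6)²·100 + 3.2²·69 + 2·(-1.6)·3.2·25.76
= 256 + 706.56 + (-263.7824) = 698.7776.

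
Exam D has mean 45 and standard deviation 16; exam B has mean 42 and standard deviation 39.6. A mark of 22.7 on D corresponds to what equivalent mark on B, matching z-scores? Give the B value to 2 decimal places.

z = (22.7 − 45)/16 ≈ -1.3938.
B = 42 + z·39.6 = 42 + (22.7 − 45)·39.6/16 ≈ -13.19.

B = -13.19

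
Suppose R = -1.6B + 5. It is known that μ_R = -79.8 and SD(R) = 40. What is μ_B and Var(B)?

From R = -1.6B + 5: μ_R = a·μ_B + b, so μ_B = (μ_R − b)/a = (-79.8 − 5)/(-1.6) = 53.
Var(R) = 40² = 1600.
Var(R) = a²·Var(B), so Var(B) = 1600/(-1.6)² = 625.

μ_B = 53, Var(B) = 625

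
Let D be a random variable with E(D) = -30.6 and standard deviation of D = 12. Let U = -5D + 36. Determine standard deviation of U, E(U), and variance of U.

standard deviation of U = 60, E(U) = 189, variance of U = 3600

U = -5D + 36 is linear with a = -5, b = 36.
standard deviation of U = |a|·standard deviation of D = |-5|·12 = 60.
E(U) = a·E(D) + b = (-5)·(-30.6) + 36 = 189.
variance of D = 12² = 144.
variance of U = a²·variance of D = (-5)²·144 = 3600 (the additive constant 36 does not affect variance).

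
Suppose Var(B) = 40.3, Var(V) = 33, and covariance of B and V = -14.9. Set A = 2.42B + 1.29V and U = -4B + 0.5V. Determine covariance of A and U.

covariance of A and U = -309.964

By bilinearity, covariance of A and U = ac·Var(B) + bd·Var(V) + (ad+bc)·covariance of B and V, with a=2.42, b=1.29, c=-4, d=0.5.
ac·Var(B) = 2.42·(-4)·40.3 = -390.104
bd·Var(V) = 1.29·0.5·33 = 21.285
(ad+bc)·covariance of B and V = (-3.95)·(-14.9) = 58.855
covariance of A and U = -390.104 + 21.285 + 58.855 = -309.964.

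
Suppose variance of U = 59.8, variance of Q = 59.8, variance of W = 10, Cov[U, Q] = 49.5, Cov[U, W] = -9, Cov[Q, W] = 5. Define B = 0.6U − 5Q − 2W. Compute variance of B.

variance of B = a²·variance of U + b²·variance of Q + c²·variance of W + 2ab·Cov[U, Q] + 2ac·Cov[U, W] + 2bc·Cov[Q, W], with a = 0.6, b = -5, c = -2.
= 21.528 + 1495 + 40 + (-297) + 21.6 + 100
= 1381.128.

variance of B = 1381.128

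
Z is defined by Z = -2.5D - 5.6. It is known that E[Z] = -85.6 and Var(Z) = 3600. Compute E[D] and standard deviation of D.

E[D] = 32, standard deviation of D = 24

From Z = -2.5D - 5.6: E[Z] = a·E[D] + b, so E[D] = (E[Z] − b)/a = (-85.6 − (-5.6))/(-2.5) = 32.
standard deviation of Z = √3600 = 60.
standard deviation of Z = |a|·standard deviation of D, so standard deviation of D = 60/|-2.5| = 24.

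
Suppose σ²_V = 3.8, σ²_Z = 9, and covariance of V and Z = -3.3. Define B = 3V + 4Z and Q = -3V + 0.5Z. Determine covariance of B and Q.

By bilinearity, covariance of B and Q = ac·σ²_V + bd·σ²_Z + (ad+bc)·covariance of V and Z, with a=3, b=4, c=-3, d=0.5.
ac·σ²_V = 3·(-3)·3.8 = -34.2
bd·σ²_Z = 4·0.5·9 = 18
(ad+bc)·covariance of V and Z = (-10.5)·(-3.3) = 34.65
covariance of B and Q = -34.2 + 18 + 34.65 = 18.45.

covariance of B and Q = 18.45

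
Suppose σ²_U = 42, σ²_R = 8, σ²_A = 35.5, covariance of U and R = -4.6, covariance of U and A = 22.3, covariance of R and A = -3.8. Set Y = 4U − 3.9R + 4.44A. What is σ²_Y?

σ²_Y = a²·σ²_U + b²·σ²_R + c²·σ²_A + 2ab·covariance of U and R + 2ac·covariance of U and A + 2bc·covariance of R and A, with a = 4, b = -3.9, c = 4.44.
= 672 + 121.68 + 699.8328 + 143.52 + 792.096 + 131.6016
= 2560.7304.

σ²_Y = 2560.7304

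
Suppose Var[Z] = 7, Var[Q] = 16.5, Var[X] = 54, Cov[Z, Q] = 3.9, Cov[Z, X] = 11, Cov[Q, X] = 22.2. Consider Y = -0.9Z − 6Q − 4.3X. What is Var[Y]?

Var[Y] = 2870.91

Var[Y] = a²·Var[Z] + b²·Var[Q] + c²·Var[X] + 2ab·Cov[Z, Q] + 2ac·Cov[Z, X] + 2bc·Cov[Q, X], with a = -0.9, b = -6, c = -4.3.
= 5.67 + 594 + 998.46 + 42.12 + 85.14 + 1145.52
= 2870.91.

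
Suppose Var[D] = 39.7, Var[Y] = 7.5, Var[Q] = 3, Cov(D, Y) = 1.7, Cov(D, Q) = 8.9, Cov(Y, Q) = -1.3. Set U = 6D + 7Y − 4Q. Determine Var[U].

Var[U] = 1633.1

Var[U] = a²·Var[D] + b²·Var[Y] + c²·Var[Q] + 2ab·Cov(D, Y) + 2ac·Cov(D, Q) + 2bc·Cov(Y, Q), with a = 6, b = 7, c = -4.
= 1429.2 + 367.5 + 48 + 142.8 + (-427.2) + 72.8
= 1633.1.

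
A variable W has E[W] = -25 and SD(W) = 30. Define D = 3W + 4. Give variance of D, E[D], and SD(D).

variance of D = 8100, E[D] = -71, SD(D) = 90

D = 3W + 4 is linear with a = 3, b = 4.
variance of W = 30² = 900.
variance of D = a²·variance of W = 3²·900 = 8100 (the additive constant 4 does not affect variance).
E[D] = a·E[W] + b = 3·(-25) + 4 = -71.
SD(D) = |a|·SD(W) = |3|·30 = 90.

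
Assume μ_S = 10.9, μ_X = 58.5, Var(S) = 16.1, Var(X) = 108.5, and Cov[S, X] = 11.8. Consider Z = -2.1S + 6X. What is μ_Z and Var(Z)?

μ_Z = (-2.1)·μ_S + 6·μ_X = (-2.1)·10.9 + 6·58.5 = 328.11.
Var(Z) = a²·Var(S) + b²·Var(X) + 2ab·Cov[S, X] with a = -2.1, b = 6.
= (-2.1)²·16.1 + 6²·108.5 + 2·(-2.1)·6·11.8
= 71.001 + 3906 + (-297.36) = 3679.641.

μ_Z = 328.11, Var(Z) = 3679.641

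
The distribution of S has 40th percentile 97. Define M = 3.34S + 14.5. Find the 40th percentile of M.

40th percentile of M = 338.48

Since a = 3.34 > 0 the transformation is increasing, so the 40th percentile of M = a·(P_{40} of S) + b = 3.34·97 + 14.5 = 338.48.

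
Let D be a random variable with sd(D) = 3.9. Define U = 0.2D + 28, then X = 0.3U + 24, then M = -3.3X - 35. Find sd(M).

sd(M) = 0.7722

sd(U) = |0.2|·3.9 = 0.78.
sd(X) = |0.3|·0.78 = 0.234.
sd(M) = |-3.3|·0.234 = 0.7722.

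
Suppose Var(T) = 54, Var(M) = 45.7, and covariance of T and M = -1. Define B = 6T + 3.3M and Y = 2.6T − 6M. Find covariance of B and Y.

By bilinearity, covariance of B and Y = ac·Var(T) + bd·Var(M) + (ad+bc)·covariance of T and M, with a=6, b=3.3, c=2.6, d=-6.
ac·Var(T) = 6·2.6·54 = 842.4
bd·Var(M) = 3.3·(-6)·45.7 = -904.86
(ad+bc)·covariance of T and M = (-27.42)·(-1) = 27.42
covariance of B and Y = 842.4 + (-904.86) + 27.42 = -35.04.

covariance of B and Y = -35.04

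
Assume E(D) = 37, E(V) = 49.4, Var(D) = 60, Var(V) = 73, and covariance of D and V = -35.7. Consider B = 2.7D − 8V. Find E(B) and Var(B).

E(B) = 2.7·E(D) + (-8)·E(V) = 2.7·37 + (-8)·49.4 = -295.3.
Var(B) = a²·Var(D) + b²·Var(V) + 2ab·covariance of D and V with a = 2.7, b = -8.
= 2.7²·60 + (-8)²·73 + 2·2.7·(-8)·(-35.7)
= 437.4 + 4672 + 1542.24 = 6651.64.

E(B) = -295.3, Var(B) = 6651.64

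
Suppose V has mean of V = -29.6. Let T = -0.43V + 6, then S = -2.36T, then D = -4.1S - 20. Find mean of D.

mean of T = (-0.43)·(-29.6) + 6 = 18.728.
mean of S = (-2.36)·18.728 = -44.19808.
mean of D = (-4.1)·(-44.19808) + (-20) = 161.212128.

mean of D = 161.212128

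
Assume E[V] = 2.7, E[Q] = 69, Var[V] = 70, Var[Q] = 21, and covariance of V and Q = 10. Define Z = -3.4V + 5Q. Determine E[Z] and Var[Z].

E[Z] = (-3.4)·E[V] + 5·E[Q] = (-3.4)·2.7 + 5·69 = 335.82.
Var[Z] = a²·Var[V] + b²·Var[Q] + 2ab·covariance of V and Q with a = -3.4, b = 5.
= (-3.4)²·70 + 5²·21 + 2·(-3.4)·5·10
= 809.2 + 525 + (-340) = 994.2.

E[Z] = 335.82, Var[Z] = 994.2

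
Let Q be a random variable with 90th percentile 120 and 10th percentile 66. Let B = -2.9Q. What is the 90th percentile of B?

90th percentile of B = -191.4

Since a = -2.9 < 0 the transformation is decreasing, reversing order: the 90th percentile of B corresponds to the 10th percentile of Q.
So P_{90}(B) = a·P_{10}(Q) + b = (-2.9)·66 = -191.4.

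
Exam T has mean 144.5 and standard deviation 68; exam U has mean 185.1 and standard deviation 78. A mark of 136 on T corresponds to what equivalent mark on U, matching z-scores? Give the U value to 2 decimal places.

z = (136 − 144.5)/68 = -0.125.
U = 185.1 + z·78 = 185.1 + (136 − 144.5)·78/68 = 175.35.

U = 175.35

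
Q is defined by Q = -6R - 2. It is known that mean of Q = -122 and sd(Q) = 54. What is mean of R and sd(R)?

mean of R = 20, sd(R) = 9

From Q = -6R - 2: mean of Q = a·mean of R + b, so mean of R = (mean of Q − b)/a = (-122 − (-2))/(-6) = 20.
sd(Q) = |a|·sd(R), so sd(R) = 54/|-6| = 9.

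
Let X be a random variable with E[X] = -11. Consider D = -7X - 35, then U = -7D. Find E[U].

E[D] = (-7)·(-11) + (-35) = 42.
E[U] = (-7)·42 = -294.

E[U] = -294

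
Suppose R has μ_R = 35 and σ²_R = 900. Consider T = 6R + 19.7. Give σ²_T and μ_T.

σ²_T = 32400, μ_T = 229.7

T = 6R + 19.7 is linear with a = 6, b = 19.7.
σ²_T = a²·σ²_R = 6²·900 = 32400 (the additive constant 19.7 does not affect variance).
μ_T = a·μ_R + b = 6·35 + 19.7 = 229.7.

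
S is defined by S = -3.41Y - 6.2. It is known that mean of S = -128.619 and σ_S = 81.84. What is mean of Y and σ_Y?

From S = -3.41Y - 6.2: mean of S = a·mean of Y + b, so mean of Y = (mean of S − b)/a = (-128.619 − (-6.2))/(-3.41) = 35.9.
σ_S = |a|·σ_Y, so σ_Y = 81.84/|-3.41| = 24.

mean of Y = 35.9, σ_Y = 24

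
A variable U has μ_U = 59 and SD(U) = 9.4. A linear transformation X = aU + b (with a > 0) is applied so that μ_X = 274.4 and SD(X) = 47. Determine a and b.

a = 5, b = -20.6

SD(X) = a·SD(U) (a > 0), so a = 47/9.4 = 5.
μ_X = a·μ_U + b, so b = 274.4 − 5·59 = -20.6.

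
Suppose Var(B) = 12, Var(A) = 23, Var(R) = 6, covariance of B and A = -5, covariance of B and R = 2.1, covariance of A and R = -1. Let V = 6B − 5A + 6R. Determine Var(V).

Var(V) = a²·Var(B) + b²·Var(A) + c²·Var(R) + 2ab·covariance of B and A + 2ac·covariance of B and R + 2bc·covariance of A and R, with a = 6, b = -5, c = 6.
= 432 + 575 + 216 + 300 + 151.2 + 60
= 1734.2.

Var(V) = 1734.2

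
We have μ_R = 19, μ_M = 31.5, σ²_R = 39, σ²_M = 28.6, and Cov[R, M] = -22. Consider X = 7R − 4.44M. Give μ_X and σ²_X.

μ_X = 7·μ_R + (-4.44)·μ_M = 7·19 + (-4.44)·31.5 = -6.86.
σ²_X = a²·σ²_R + b²·σ²_M + 2ab·Cov[R, M] with a = 7, b = -4.44.
= 7²·39 + (-4.44)²·28.6 + 2·7·(-4.44)·(-22)
= 1911 + 563.80896 + 1367.52 = 3842.32896.

μ_X = -6.86, σ²_X = 3842.32896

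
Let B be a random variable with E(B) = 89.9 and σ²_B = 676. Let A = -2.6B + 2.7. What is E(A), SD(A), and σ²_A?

E(A) = -231.04, SD(A) = 67.6, σ²_A = 4569.76

A = -2.6B + 2.7 is linear with a = -2.6, b = 2.7.
E(A) = a·E(B) + b = (-2.6)·89.9 + 2.7 = -231.04.
SD(B) = √676 = 26.
SD(A) = |a|·SD(B) = |-2.6|·26 = 67.6.
σ²_A = a²·σ²_B = (-2.6)²·676 = 4569.76 (the additive constant 2.7 does not affect variance).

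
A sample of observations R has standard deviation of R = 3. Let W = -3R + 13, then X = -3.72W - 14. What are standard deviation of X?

standard deviation of W = |-3|·3 = 9.
standard deviation of X = |-3.72|·9 = 33.48.

standard deviation of X = 33.48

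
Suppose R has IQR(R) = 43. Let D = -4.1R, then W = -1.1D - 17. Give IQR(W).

IQR(W) = 193.93

IQR(D) = |-4.1|·43 = 176.3.
IQR(W) = |-1.1|·176.3 = 193.93.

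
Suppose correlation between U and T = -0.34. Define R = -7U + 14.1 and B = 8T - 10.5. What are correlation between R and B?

Linear rescalings preserve |correlation|; the slopes -7 and 8 have opposite signs, so the correlation flips sign: correlation between R and B = −correlation between U and T = 0.34.

correlation between R and B = 0.34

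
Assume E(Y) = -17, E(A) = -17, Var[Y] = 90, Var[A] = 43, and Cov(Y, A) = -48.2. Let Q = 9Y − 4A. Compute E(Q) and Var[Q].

E(Q) = 9·E(Y) + (-4)·E(A) = 9·(-17) + (-4)·(-17) = -85.
Var[Q] = a²·Var[Y] + b²·Var[A] + 2ab·Cov(Y, A) with a = 9, b = -4.
= 9²·90 + (-4)²·43 + 2·9·(-4)·(-48.2)
= 7290 + 688 + 3470.4 = 11448.4.

E(Q) = -85, Var[Q] = 11448.4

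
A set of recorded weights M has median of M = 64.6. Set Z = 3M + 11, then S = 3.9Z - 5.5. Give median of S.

median of S = 793.22

median of Z = 3·64.6 + 11 = 204.8.
median of S = 3.9·204.8 + (-5.5) = 793.22.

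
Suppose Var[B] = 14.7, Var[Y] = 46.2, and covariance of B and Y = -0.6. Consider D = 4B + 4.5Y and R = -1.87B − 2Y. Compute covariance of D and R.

covariance of D and R = -515.907

By bilinearity, covariance of D and R = ac·Var[B] + bd·Var[Y] + (ad+bc)·covariance of B and Y, with a=4, b=4.5, c=-1.87, d=-2.
ac·Var[B] = 4·(-1.87)·14.7 = -109.956
bd·Var[Y] = 4.5·(-2)·46.2 = -415.8
(ad+bc)·covariance of B and Y = (-16.415)·(-0.6) = 9.849
covariance of D and R = -109.956 + (-415.8) + 9.849 = -515.907.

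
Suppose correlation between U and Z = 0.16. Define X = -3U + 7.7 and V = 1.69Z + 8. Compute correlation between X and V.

Linear rescalings preserve |correlation|; the slopes -3 and 1.69 have opposite signs, so the correlation flips sign: correlation between X and V = −correlation between U and Z = -0.16.

correlation between X and V = -0.16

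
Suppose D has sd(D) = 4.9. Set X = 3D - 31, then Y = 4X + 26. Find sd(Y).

sd(X) = |3|·4.9 = 14.7.
sd(Y) = |4|·14.7 = 58.8.

sd(Y) = 58.8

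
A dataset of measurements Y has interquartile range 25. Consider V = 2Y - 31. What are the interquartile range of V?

Under V = aY + b, IQR(V) = |a|·IQR(Y) = |2|·25 = 50 (shifts cancel; spread scales by |a|).

IQR(V) = 50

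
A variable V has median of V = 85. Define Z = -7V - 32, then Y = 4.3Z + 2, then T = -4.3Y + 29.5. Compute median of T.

median of Z = (-7)·85 + (-32) = -627.
median of Y = 4.3·(-627) + 2 = -2694.1.
median of T = (-4.3)·(-2694.1) + 29.5 = 11614.13.

median of T = 11614.13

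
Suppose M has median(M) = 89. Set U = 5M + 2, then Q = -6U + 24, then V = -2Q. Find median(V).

median(V) = 5316

median(U) = 5·89 + 2 = 447.
median(Q) = (-6)·447 + 24 = -2658.
median(V) = (-2)·(-2658) = 5316.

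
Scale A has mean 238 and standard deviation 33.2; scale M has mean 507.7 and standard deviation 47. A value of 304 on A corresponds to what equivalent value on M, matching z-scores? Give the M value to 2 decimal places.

z = (304 − 238)/33.2 ≈ 1.988.
M = 507.7 + z·47 = 507.7 + (304 − 238)·47/33.2 ≈ 601.13.

M = 601.13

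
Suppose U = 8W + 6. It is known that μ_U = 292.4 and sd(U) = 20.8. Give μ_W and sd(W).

From U = 8W + 6: μ_U = a·μ_W + b, so μ_W = (μ_U − b)/a = (292.4 − 6)/8 = 35.8.
sd(U) = |a|·sd(W), so sd(W) = 20.8/|8| = 2.6.

μ_W = 35.8, sd(W) = 2.6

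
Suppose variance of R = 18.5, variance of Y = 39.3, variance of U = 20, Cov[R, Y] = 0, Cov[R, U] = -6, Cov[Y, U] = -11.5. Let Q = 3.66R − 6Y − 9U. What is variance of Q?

variance of Q = 2435.8986

variance of Q = a²·variance of R + b²·variance of Y + c²·variance of U + 2ab·Cov[R, Y] + 2ac·Cov[R, U] + 2bc·Cov[Y, U], with a = 3.66, b = -6, c = -9.
= 247.8186 + 1414.8 + 1620 + 0 + 395.28 + (-1242)
= 2435.8986.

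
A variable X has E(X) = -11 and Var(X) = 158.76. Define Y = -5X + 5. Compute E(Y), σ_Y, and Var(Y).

Y = -5X + 5 is linear with a = -5, b = 5.
E(Y) = a·E(X) + b = (-5)·(-11) + 5 = 60.
σ_X = √158.76 = 12.6.
σ_Y = |a|·σ_X = |-5|·12.6 = 63.
Var(Y) = a²·Var(X) = (-5)²·158.76 = 3969 (the additive constant 5 does not affect variance).

E(Y) = 60, σ_Y = 63, Var(Y) = 3969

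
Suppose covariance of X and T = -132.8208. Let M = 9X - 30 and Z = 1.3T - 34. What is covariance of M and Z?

covariance of M and Z = -1554.00336

covariance of M and Z = a·c·covariance of X and T = 9·1.3·(-132.8208) = -1554.00336. Additive constants drop out.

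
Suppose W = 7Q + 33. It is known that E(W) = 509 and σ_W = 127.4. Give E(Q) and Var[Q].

E(Q) = 68, Var[Q] = 331.24

From W = 7Q + 33: E(W) = a·E(Q) + b, so E(Q) = (E(W) − b)/a = (509 − 33)/7 = 68.
Var[W] = 127.4² = 16230.76.
Var[W] = a²·Var[Q], so Var[Q] = 16230.76/7² = 331.24.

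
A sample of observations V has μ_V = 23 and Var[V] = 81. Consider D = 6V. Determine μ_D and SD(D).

D = 6V is linear with a = 6, b = 0.
μ_D = a·μ_V + b = 6·23 = 138.
SD(V) = √81 = 9.
SD(D) = |a|·SD(V) = |6|·9 = 54.

μ_D = 138, SD(D) = 54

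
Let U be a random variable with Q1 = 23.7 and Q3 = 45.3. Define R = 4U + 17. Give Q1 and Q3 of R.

a = 4 > 0: Q1(R) = a·Q1(U)+b = 111.8, Q3(R) = a·Q3(U)+b = 198.2.

Q1(R) = 111.8, Q3(R) = 198.2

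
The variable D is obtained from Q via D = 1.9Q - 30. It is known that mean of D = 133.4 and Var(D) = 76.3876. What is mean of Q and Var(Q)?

From D = 1.9Q - 30: mean of D = a·mean of Q + b, so mean of Q = (mean of D − b)/a = (133.4 − (-30))/1.9 = 86.
Var(D) = a²·Var(Q), so Var(Q) = 76.3876/1.9² = 21.16.

mean of Q = 86, Var(Q) = 21.16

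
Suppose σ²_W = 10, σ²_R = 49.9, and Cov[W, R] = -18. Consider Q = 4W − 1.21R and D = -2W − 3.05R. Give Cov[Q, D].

By bilinearity, Cov[Q, D] = ac·σ²_W + bd·σ²_R + (ad+bc)·Cov[W, R], with a=4, b=-1.21, c=-2, d=-3.05.
ac·σ²_W = 4·(-2)·10 = -80
bd·σ²_R = (-1.21)·(-3.05)·49.9 = 184.15595
(ad+bc)·Cov[W, R] = (-9.78)·(-18) = 176.04
Cov[Q, D] = -80 + 184.15595 + 176.04 = 280.19595.

Cov[Q, D] = 280.19595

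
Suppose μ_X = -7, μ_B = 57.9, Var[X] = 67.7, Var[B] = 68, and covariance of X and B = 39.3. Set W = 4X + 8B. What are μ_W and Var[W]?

μ_W = 435.2, Var[W] = 7950.4

μ_W = 4·μ_X + 8·μ_B = 4·(-7) + 8·57.9 = 435.2.
Var[W] = a²·Var[X] + b²·Var[B] + 2ab·covariance of X and B with a = 4, b = 8.
= 4²·67.7 + 8²·68 + 2·4·8·39.3
= 1083.2 + 4352 + 2515.2 = 7950.4.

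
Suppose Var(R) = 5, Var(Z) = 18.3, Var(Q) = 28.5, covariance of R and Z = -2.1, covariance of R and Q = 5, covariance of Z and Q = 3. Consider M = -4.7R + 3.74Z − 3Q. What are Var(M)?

Var(M) = 770.43068

Var(M) = a²·Var(R) + b²·Var(Z) + c²·Var(Q) + 2ab·covariance of R and Z + 2ac·covariance of R and Q + 2bc·covariance of Z and Q, with a = -4.7, b = 3.74, c = -3.
= 110.45 + 255.97308 + 256.5 + 73.8276 + 141 + (-67.32)
= 770.43068.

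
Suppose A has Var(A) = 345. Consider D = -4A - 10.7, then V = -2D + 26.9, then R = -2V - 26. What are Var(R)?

Var(R) = 88320

Var(D) = (-4)²·345 = 5520.
Var(V) = (-2)²·5520 = 22080.
Var(R) = (-2)²·22080 = 88320.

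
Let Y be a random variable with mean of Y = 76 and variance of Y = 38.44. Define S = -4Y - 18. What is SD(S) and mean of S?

S = -4Y - 18 is linear with a = -4, b = -18.
SD(Y) = √38.44 = 6.2.
SD(S) = |a|·SD(Y) = |-4|·6.2 = 24.8.
mean of S = a·mean of Y + b = (-4)·76 + (-18) = -322.

SD(S) = 24.8, mean of S = -322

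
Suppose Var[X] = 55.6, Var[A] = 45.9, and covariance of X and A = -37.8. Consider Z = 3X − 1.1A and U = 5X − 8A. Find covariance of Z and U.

covariance of Z and U = 2353.02

By bilinearity, covariance of Z and U = ac·Var[X] + bd·Var[A] + (ad+bc)·covariance of X and A, with a=3, b=-1.1, c=5, d=-8.
ac·Var[X] = 3·5·55.6 = 834
bd·Var[A] = (-1.1)·(-8)·45.9 = 403.92
(ad+bc)·covariance of X and A = (-29.5)·(-37.8) = 1115.1
covariance of Z and U = 834 + 403.92 + 1115.1 = 2353.02.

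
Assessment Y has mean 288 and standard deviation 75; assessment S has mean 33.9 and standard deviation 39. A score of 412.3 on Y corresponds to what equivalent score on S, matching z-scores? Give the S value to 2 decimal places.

z = (412.3 − 288)/75 ≈ 1.6573.
S = 33.9 + z·39 = 33.9 + (412.3 − 288)·39/75 ≈ 98.54.

S = 98.54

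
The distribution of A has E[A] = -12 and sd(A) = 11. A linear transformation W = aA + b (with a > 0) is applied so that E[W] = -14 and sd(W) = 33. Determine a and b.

a = 3, b = 22

sd(W) = a·sd(A) (a > 0), so a = 33/11 = 3.
E[W] = a·E[A] + b, so b = -14 − 3·(-12) = 22.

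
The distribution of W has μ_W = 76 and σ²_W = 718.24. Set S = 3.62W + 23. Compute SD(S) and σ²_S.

S = 3.62W + 23 is linear with a = 3.62, b = 23.
SD(W) = √718.24 = 26.8.
SD(S) = |a|·SD(W) = |3.62|·26.8 = 97.016.
σ²_S = a²·σ²_W = 3.62²·718.24 = 9412.104256 (the additive constant 23 does not affect variance).

SD(S) = 97.016, σ²_S = 9412.104256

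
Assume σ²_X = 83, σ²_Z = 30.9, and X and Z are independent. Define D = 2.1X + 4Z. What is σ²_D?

σ²_D = 860.43

σ²_D = a²·σ²_X + b²·σ²_Z + 2ab·Cov(X, Z) with a = 2.1, b = 4.
Independence gives Cov(X, Z) = 0.
= 2.1²·83 + 4²·30.9 + 2·2.1·4·0
= 366.03 + 494.4 + 0 = 860.43.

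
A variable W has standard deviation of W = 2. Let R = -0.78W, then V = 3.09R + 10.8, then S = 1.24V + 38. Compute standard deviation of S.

standard deviation of R = |-0.78|·2 = 1.56.
standard deviation of V = |3.09|·1.56 = 4.8204.
standard deviation of S = |1.24|·4.8204 = 5.977296.

standard deviation of S = 5.977296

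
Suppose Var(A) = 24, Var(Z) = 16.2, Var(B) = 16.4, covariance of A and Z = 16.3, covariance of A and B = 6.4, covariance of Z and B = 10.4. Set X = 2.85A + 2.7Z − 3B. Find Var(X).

Var(X) = a²·Var(A) + b²·Var(Z) + c²·Var(B) + 2ab·covariance of A and Z + 2ac·covariance of A and B + 2bc·covariance of Z and B, with a = 2.85, b = 2.7, c = -3.
= 194.94 + 118.098 + 147.6 + 250.857 + (-109.44) + (-168.48)
= 433.575.

Var(X) = 433.575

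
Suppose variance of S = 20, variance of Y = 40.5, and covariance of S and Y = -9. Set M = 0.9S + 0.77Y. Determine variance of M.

variance of M = a²·variance of S + b²·variance of Y + 2ab·covariance of S and Y with a = 0.9, b = 0.77.
= 0.9²·20 + 0.77²·40.5 + 2·0.9·0.77·(-9)
= 16.2 + 24.01245 + (-12.474) = 27.73845.

variance of M = 27.73845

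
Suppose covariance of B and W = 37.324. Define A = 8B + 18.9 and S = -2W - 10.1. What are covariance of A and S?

covariance of A and S = -597.184

covariance of A and S = a·c·covariance of B and W = 8·(-2)·37.324 = -597.184. Additive constants drop out.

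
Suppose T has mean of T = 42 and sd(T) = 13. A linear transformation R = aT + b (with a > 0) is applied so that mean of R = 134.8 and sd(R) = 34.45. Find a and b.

sd(R) = a·sd(T) (a > 0), so a = 34.45/13 = 2.65.
mean of R = a·mean of T + b, so b = 134.8 − 2.65·42 = 23.5.

a = 2.65, b = 23.5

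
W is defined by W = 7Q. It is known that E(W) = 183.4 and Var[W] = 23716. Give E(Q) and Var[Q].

E(Q) = 26.2, Var[Q] = 484

From W = 7Q: E(W) = a·E(Q) + b, so E(Q) = (E(W) − b)/a = (183.4 − 0)/7 = 26.2.
Var[W] = a²·Var[Q], so Var[Q] = 23716/7² = 484.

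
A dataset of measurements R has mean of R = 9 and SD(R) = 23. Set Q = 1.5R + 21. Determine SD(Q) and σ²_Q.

SD(Q) = 34.5, σ²_Q = 1190.25

Q = 1.5R + 21 is linear with a = 1.5, b = 21.
SD(Q) = |a|·SD(R) = |1.5|·23 = 34.5.
σ²_R = 23² = 529.
σ²_Q = a²·σ²_R = 1.5²·529 = 1190.25 (the additive constant 21 does not affect variance).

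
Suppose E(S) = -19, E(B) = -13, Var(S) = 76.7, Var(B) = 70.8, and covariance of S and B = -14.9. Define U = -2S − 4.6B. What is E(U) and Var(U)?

E(U) = 97.8, Var(U) = 1530.768

E(U) = (-2)·E(S) + (-4.6)·E(B) = (-2)·(-19) + (-4.6)·(-13) = 97.8.
Var(U) = a²·Var(S) + b²·Var(B) + 2ab·covariance of S and B with a = -2, b = -4.6.
= (-2)²·76.7 + (-4.6)²·70.8 + 2·(-2)·(-4.6)·(-14.9)
= 306.8 + 1498.128 + (-274.16) = 1530.768.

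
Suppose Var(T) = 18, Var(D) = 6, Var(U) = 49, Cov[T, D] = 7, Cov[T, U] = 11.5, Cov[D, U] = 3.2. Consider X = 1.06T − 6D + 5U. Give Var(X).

Var(X) = 1302.0848

Var(X) = a²·Var(T) + b²·Var(D) + c²·Var(U) + 2ab·Cov[T, D] + 2ac·Cov[T, U] + 2bc·Cov[D, U], with a = 1.06, b = -6, c = 5.
= 20.2248 + 216 + 1225 + (-89.04) + 121.9 + (-192)
= 1302.0848.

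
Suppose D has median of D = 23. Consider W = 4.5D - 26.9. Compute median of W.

A linear map preserves order up to sign, so median of W = a·median of D + b = 4.5·23 + (-26.9) = 76.6.

median of W = 76.6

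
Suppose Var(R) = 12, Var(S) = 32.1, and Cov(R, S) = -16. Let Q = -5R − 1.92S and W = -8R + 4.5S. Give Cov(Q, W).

By bilinearity, Cov(Q, W) = ac·Var(R) + bd·Var(S) + (ad+bc)·Cov(R, S), with a=-5, b=-1.92, c=-8, d=4.5.
ac·Var(R) = (-5)·(-8)·12 = 480
bd·Var(S) = (-1.92)·4.5·32.1 = -277.344
(ad+bc)·Cov(R, S) = (-7.14)·(-16) = 114.24
Cov(Q, W) = 480 + (-277.344) + 114.24 = 316.896.

Cov(Q, W) = 316.896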